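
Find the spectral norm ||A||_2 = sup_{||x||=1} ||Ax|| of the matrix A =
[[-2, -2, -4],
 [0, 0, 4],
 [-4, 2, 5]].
||A||_2 ≈ 8.1457 (= sqrt(largest eigenvalue of A^T A))

||A||_2 = sigma_max(A) = sqrt(lambda_max(A^T A)). Form the symmetric matrix M = A^T A =
[[20, -4, -12],
 [-4, 8, 18],
 [-12, 18, 57]].
Its characteristic polynomial (trace, sum of principal 2x2 minors, determinant of M give the coefficients) is
  p(λ) = det(λ I - M) = λ^3 - 85λ^2 + 1272λ - 2304.
No integer candidate from the rational root theorem (±divisors of 2304) is a root, so the roots are irrational. The cubic discriminant is Δ = 2138481216 > 0, so there are three distinct real roots. p(2) = -92 and p(3) = 774 have opposite signs, so a root lies in (2, 3); Newton's method refines it to λ ≈ 2.0983. p(16) = 384 and p(17) = -332 have opposite signs, so a root lies in (16, 17); Newton's method refines it to λ ≈ 16.5486. p(66) = -1116 and p(67) = 2118 have opposite signs, so a root lies in (66, 67); Newton's method refines it to λ ≈ 66.3532. Check (Vieta): the three roots sum to 85, matching tr M = 85.
So the eigenvalues of A^T A are ≈ 2.0983, 16.5486, 66.3532 (all ≥ 0, as they must be for A^T A). The largest is λ_max ≈ 66.3532, hence ||A||_2 = sqrt(λ_max) ≈ 8.1457.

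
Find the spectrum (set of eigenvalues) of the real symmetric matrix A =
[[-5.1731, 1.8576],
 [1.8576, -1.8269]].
sigma(A) ≈ {-6, -1}

A is real symmetric, so its spectrum consists of real eigenvalues. Expanding the characteristic polynomial of the displayed matrix gives
  det(λ I - A) = p(λ) = λ^2 + (7)λ + (6).
Solving p(λ) = 0 yields eigenvalues ≈ -6, -1. (A is shown rounded to 4 decimals, so these recover the underlying integer eigenvalues to within that precision.)
Verification: the trace of A = -7 equals the sum of eigenvalues -7, and det(A) ≈ 6.0001 matches the eigenvalue product 6.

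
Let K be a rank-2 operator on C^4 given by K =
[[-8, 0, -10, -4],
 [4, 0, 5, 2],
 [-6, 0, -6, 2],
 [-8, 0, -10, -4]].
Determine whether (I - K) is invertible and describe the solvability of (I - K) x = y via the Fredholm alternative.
(I - K) is invertible (det(I - K) = 51 ≠ 0), so for every y in C^4 the equation (I - K) x = y has a unique solution.

K has rank 2 and factors as K = U V^T = u1 v1^T + u2 v2^T with u1 = (2, -1, 0, 2), v1 = (-1, 0, -2, -3), u2 = (2, -1, 2, 2), v2 = (-3, 0, -3, 1) (multiplying out reproduces the displayed K). The nonzero eigenvalues of U V^T coincide with those of the 2 x 2 matrix G = V^T U = [[v1·u1, v1·u2], [v2·u1, v2·u2]] = [[-8, -12], [-4, -10]], and by the Sylvester determinant identity det(I_4 - U V^T) = det(I_2 - V^T U) = det([[9, 12], [4, 11]]) = (9)(11) - (12)(4) = 51. (Direct check: I - K =
[[9, 0, 10, 4],
 [-4, 1, -5, -2],
 [6, 0, 7, -2],
 [8, 0, 10, 5]]
has determinant 51.) The finite-dimensional Fredholm alternative says: either (I - K) is invertible, or ker(I - K) ≠ {0} and then range(I - K) = ker((I - K)^*)^⊥, with dim ker(I - K) = dim ker((I - K)^*). Since det(I - K) ≠ 0, 1 is not an eigenvalue of K and ker(I - K) = {0}, so we are in the first case: for every y there is a unique x = (I - K)^(-1) y. (Explicitly, by the Woodbury identity, (I - U V^T)^(-1) = I + U (I_2 - G)^(-1) V^T.)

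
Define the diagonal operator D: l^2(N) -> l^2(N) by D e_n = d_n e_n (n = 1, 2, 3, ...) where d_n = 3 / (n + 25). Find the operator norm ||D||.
||D|| = 3/26 (attained at n = 1)

For D diagonal, ||D|| = sup_n |d_n| = sup_n 3/(n + 25). This is positive and strictly decreasing in n, so the supremum is attained at n = 1: d_1 = 3/(1 + 25) = 3/26. Hence ||D|| = 3/26.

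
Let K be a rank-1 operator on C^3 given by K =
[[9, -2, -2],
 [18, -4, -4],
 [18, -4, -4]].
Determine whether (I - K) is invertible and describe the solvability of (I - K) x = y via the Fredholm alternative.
(I - K) is singular (det(I - K) = 0, i.e. 1 ∈ sigma(K)). (I - K) x = y is solvable iff y ⊥ ker((I - K)^*) = span{(9, -2, -2)}, i.e. iff 9y_1 - 2y_2 - 2y_3 = 0. When solvable, the solutions are x = y + c·(1, 2, 2), c arbitrary (ker(I - K) = span{(1, 2, 2)}, dimension 1).

K has rank 1, so it is an outer product K = u v^T: every row of K is a multiple of one row vector. Reading off the entries, u = (1, 2, 2) and v = (9, -2, -2) (row i of K equals u_i·v^T). A rank-one matrix u v^T satisfies K u = u (v·u) and kills the (2)-dimensional subspace v^⊥, so its characteristic polynomial is lambda^2 (lambda - v·u) with v·u = tr K = 1. Hence the eigenvalues of I - K are 1 (multiplicity 2) and 1 - (1) = 0, so det(I - K) = 0. (Direct check: I - K =
[[-8, 2, 2],
 [-18, 5, 4],
 [-18, 4, 5]]
has determinant 0.) So 1 is an eigenvalue of K and (I - K) is not invertible. The finite-dimensional Fredholm alternative says: either (I - K) is invertible, or ker(I - K) ≠ {0} and then range(I - K) = ker((I - K)^*)^⊥, with dim ker(I - K) = dim ker((I - K)^*). We are in the second case, so we need both kernels. Kernel of I - K: (I - K) u = u - u (v·u) = u - u = 0, so ker(I - K) = span{u} = span{(1, 2, 2)} (it is exactly 1-dimensional because rank(I - K) = 2). Kernel of the adjoint: K is real, so (I - K)^* = I - K^T = I - v u^T, and (I - v u^T) v = v - v (u·v) = 0; hence ker((I - K)^*) = span{v} = span{(9, -2, -2)}. Therefore (I - K) x = y is solvable iff <y, v> = 0, i.e. iff 9y_1 - 2y_2 - 2y_3 = 0. When this holds, K y = u (v·y) = 0, so (I - K) y = y and x = y is a particular solution; the full solution set is the line x = y + c·u = y + c·(1, 2, 2), c ∈ C.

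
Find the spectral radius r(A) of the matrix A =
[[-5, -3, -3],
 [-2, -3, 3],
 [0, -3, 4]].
r(A) ≈ 6.694

The eigenvalues of A are the roots of its characteristic polynomial. With M = A (coefficients from the trace, the sum of principal 2x2 minors, and det A):
  p(λ) = det(λ I - M) = λ^3 + 4λ^2 - 14λ + 27.
No integer candidate from the rational root theorem (±divisors of 27) is a root, so the roots are irrational. The cubic discriminant is Δ = -39699 < 0, so there is one real root and a complex-conjugate pair. p(-7) = -22 and p(-6) = 39 have opposite signs, so a root lies in (-7, -6); Newton's method refines it to λ ≈ -6.694. Dividing out (λ - (-6.694)) leaves approximately λ^2 - 2.694λ + 4.0335. For λ^2 - 2.694λ + 4.0335 the discriminant is -8.8764. It is negative, so the remaining roots are the complex-conjugate pair λ ≈ 1.347 ± 1.4897i. Their product equals the constant term, so |λ|^2 ≈ 4.0335 and |λ| ≈ 2.0084.
Thus the eigenvalues (to 4 decimals) are -6.694 (modulus 6.694); 1.347 ± 1.4897i (modulus 2.0084). The spectral radius is the largest modulus: r(A) ≈ 6.694. (Cross-check: r(A) ≤ ||A||_2 ≈ 7.0238; equality holds whenever A is normal, though it can also hold for some non-normal A.)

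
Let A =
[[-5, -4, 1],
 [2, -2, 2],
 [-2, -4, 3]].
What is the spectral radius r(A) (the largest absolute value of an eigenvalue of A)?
r(A) ≈ 3.7247

The eigenvalues of A are the roots of its characteristic polynomial. With M = A (coefficients from the trace, the sum of principal 2x2 minors, and det A):
  p(λ) = det(λ I - M) = λ^3 + 4λ^2 + 7λ - 18.
No integer candidate from the rational root theorem (±divisors of 18) is a root, so the roots are irrational. The cubic discriminant is Δ = -13800 < 0, so there is one real root and a complex-conjugate pair. p(1) = -6 and p(2) = 20 have opposite signs, so a root lies in (1, 2); Newton's method refines it to λ ≈ 1.2975. Dividing out (λ - (1.2975)) leaves approximately λ^2 + 5.2975λ + 13.8732. For λ^2 + 5.2975λ + 13.8732 the discriminant is -27.4299. It is negative, so the remaining roots are the complex-conjugate pair λ ≈ -2.6487 ± 2.6187i. Their product equals the constant term, so |λ|^2 ≈ 13.8732 and |λ| ≈ 3.7247.
Thus the eigenvalues (to 4 decimals) are 1.2975 (modulus 1.2975); -2.6487 ± 2.6187i (modulus 3.7247). The spectral radius is the largest modulus: r(A) ≈ 3.7247. (Cross-check: r(A) ≤ ||A||_2 ≈ 8.1214; equality holds whenever A is normal, though it can also hold for some non-normal A.)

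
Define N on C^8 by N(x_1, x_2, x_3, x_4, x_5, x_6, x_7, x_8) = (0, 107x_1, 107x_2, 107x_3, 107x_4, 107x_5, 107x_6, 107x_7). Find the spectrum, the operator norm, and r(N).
sigma(N) = {0}; ||N|| = 107; r(N) = 0. (N is nilpotent with N^8 = 0.)

On C^8, N is a strictly lower-triangular matrix with 107 on the subdiagonal and zeros elsewhere, so its characteristic polynomial is lambda^8 and every eigenvalue is 0: sigma(N) = {0}. For the operator norm, N e_i = 107e_{i+1} for i = 1, ..., 7 and N e_8 = 0, so the singular values of N are 107 (with multiplicity 7) and 0; hence ||N|| = 107. The spectral radius r(N) = max|lambda| = 0. Note ||N|| > r(N) — characteristic of non-normal nilpotent operators. Indeed N^8 = 0.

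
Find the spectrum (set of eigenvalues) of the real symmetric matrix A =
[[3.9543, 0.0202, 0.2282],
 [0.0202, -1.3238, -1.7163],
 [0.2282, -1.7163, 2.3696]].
sigma(A) ≈ {-2, 3, 4}

A is real symmetric, so its spectrum consists of real eigenvalues. Expanding the characteristic polynomial of the displayed matrix gives
  det(λ I - A) = p(λ) = λ^3 + (-5)λ^2 + (-2)λ + (24).
Solving p(λ) = 0 yields eigenvalues ≈ -2, 3, 4. (A is shown rounded to 4 decimals, so these recover the underlying integer eigenvalues to within that precision.)
Verification: the trace of A = 5 equals the sum of eigenvalues 5, and det(A) ≈ -24.0001 matches the eigenvalue product -24.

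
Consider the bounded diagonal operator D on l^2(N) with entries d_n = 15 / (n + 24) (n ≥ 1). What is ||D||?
||D|| = 3/5 (attained at n = 1)

For D diagonal, ||D|| = sup_n |d_n| = sup_n 15/(n + 24). This is positive and strictly decreasing in n, so the supremum is attained at n = 1: d_1 = 15/(1 + 24) = 3/5. Hence ||D|| = 3/5.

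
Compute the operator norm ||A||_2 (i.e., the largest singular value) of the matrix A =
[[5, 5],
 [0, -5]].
||A||_2 = sqrt((75 + sqrt(3125))/2) ≈ 8.0902 (= sqrt(largest eigenvalue of A^T A))

||A||_2 = sigma_max(A) = sqrt(lambda_max(A^T A)). Form the symmetric matrix M = A^T A =
[[25, 25],
 [25, 50]].
Its characteristic polynomial (trace, determinant of M give the coefficients) is
  p(λ) = det(λ I - M) = λ^2 - 75λ + 625.
For λ^2 - 75λ + 625 the discriminant is 3125. It is nonnegative but not a perfect square, so the roots are real and irrational: λ = (75 ± sqrt(3125))/2 ≈ 65.4508, 9.5492.
So the eigenvalues of A^T A are ≈ 9.5492, 65.4508 (all ≥ 0, as they must be for A^T A). The largest is λ_max = (75 + sqrt(3125))/2 ≈ 65.4508, hence ||A||_2 = sqrt(λ_max) = sqrt((75 + sqrt(3125))/2) ≈ 8.0902.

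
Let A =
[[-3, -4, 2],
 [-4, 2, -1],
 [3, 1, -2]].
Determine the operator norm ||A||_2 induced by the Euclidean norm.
||A||_2 ≈ 6.4729 (= sqrt(largest eigenvalue of A^T A))

||A||_2 = sigma_max(A) = sqrt(lambda_max(A^T A)). Form the symmetric matrix M = A^T A =
[[34, 7, -8],
 [7, 21, -12],
 [-8, -12, 9]].
Its characteristic polynomial (trace, sum of principal 2x2 minors, determinant of M give the coefficients) is
  p(λ) = det(λ I - M) = λ^3 - 64λ^2 + 952λ - 1089.
No integer candidate from the rational root theorem (±divisors of 1089) is a root, so the roots are irrational. The cubic discriminant is Δ = 281407077 > 0, so there are three distinct real roots. p(1) = -200 and p(2) = 567 have opposite signs, so a root lies in (1, 2); Newton's method refines it to λ ≈ 1.2463. p(20) = 351 and p(21) = -60 have opposite signs, so a root lies in (20, 21); Newton's method refines it to λ ≈ 20.8547. p(41) = -720 and p(42) = 87 have opposite signs, so a root lies in (41, 42); Newton's method refines it to λ ≈ 41.899. Check (Vieta): the three roots sum to 64, matching tr M = 64.
So the eigenvalues of A^T A are ≈ 1.2463, 20.8547, 41.899 (all ≥ 0, as they must be for A^T A). The largest is λ_max ≈ 41.899, hence ||A||_2 = sqrt(λ_max) ≈ 6.4729.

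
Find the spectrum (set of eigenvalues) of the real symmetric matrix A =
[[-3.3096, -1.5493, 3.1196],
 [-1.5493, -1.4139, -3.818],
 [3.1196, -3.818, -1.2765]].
sigma(A) ≈ {-6, -4, 4}

A is real symmetric, so its spectrum consists of real eigenvalues. Expanding the characteristic polynomial of the displayed matrix gives
  det(λ I - A) = p(λ) = λ^3 + (6)λ^2 + (-16)λ + (-96.0014).
Solving p(λ) = 0 yields eigenvalues ≈ -6, -4, 4. (A is shown rounded to 4 decimals, so these recover the underlying integer eigenvalues to within that precision.)
Verification: the trace of A = -6 equals the sum of eigenvalues -6, and det(A) ≈ 96.0014 matches the eigenvalue product 96.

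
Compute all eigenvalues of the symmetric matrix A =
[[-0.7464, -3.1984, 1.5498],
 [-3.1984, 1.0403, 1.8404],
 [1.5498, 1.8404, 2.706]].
sigma(A) ≈ {-4, 3, 4}

A is real symmetric, so its spectrum consists of real eigenvalues. Expanding the characteristic polynomial of the displayed matrix gives
  det(λ I - A) = p(λ) = λ^3 + (-3)λ^2 + (-16)λ + (47.9987).
Solving p(λ) = 0 yields eigenvalues ≈ -4, 3, 4. (A is shown rounded to 4 decimals, so these recover the underlying integer eigenvalues to within that precision.)
Verification: the trace of A = 3 equals the sum of eigenvalues 3, and det(A) ≈ -47.9987 matches the eigenvalue product -48.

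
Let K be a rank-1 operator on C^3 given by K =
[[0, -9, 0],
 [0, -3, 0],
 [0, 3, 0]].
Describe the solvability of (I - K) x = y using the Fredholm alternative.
(I - K) is invertible (det(I - K) = 4 ≠ 0), so for every y in C^3 the equation (I - K) x = y has a unique solution.

K has rank 1, so it is an outer product K = u v^T: every row of K is a multiple of one row vector. Reading off the entries, u = (-3, -1, 1) and v = (0, 3, 0) (row i of K equals u_i·v^T). A rank-one matrix u v^T satisfies K u = u (v·u) and kills the (2)-dimensional subspace v^⊥, so its characteristic polynomial is lambda^2 (lambda - v·u) with v·u = tr K = -3. Hence the eigenvalues of I - K are 1 (multiplicity 2) and 1 - (-3) = 4, so det(I - K) = 4. (Direct check: I - K =
[[1, 9, 0],
 [0, 4, 0],
 [0, -3, 1]]
has determinant 4.) The finite-dimensional Fredholm alternative says: either (I - K) is invertible, or ker(I - K) ≠ {0} and then range(I - K) = ker((I - K)^*)^⊥, with dim ker(I - K) = dim ker((I - K)^*). Since det(I - K) ≠ 0, 1 is not an eigenvalue of K and ker(I - K) = {0}, so we are in the first case: for every y there is a unique x = (I - K)^(-1) y. Explicitly, by the Sherman–Morrison formula, (I - u v^T)^(-1) = I + u v^T/(1 - v·u), i.e. (I - K)^(-1) = I + K/(4).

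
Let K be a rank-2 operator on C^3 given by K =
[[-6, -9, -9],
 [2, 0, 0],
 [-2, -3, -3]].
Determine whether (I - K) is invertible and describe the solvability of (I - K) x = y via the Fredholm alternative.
(I - K) is invertible (det(I - K) = 28 ≠ 0), so for every y in C^3 the equation (I - K) x = y has a unique solution.

K has rank 2 and factors as K = U V^T = u1 v1^T + u2 v2^T with u1 = (0, -2, 0), v1 = (-1, 0, 0), u2 = (3, 0, 1), v2 = (-2, -3, -3) (multiplying out reproduces the displayed K). The nonzero eigenvalues of U V^T coincide with those of the 2 x 2 matrix G = V^T U = [[v1·u1, v1·u2], [v2·u1, v2·u2]] = [[0, -3], [6, -9]], and by the Sylvester determinant identity det(I_3 - U V^T) = det(I_2 - V^T U) = det([[1, 3], [-6, 10]]) = (1)(10) - (3)(-6) = 28. (Direct check: I - K =
[[7, 9, 9],
 [-2, 1, 0],
 [2, 3, 4]]
has determinant 28.) The finite-dimensional Fredholm alternative says: either (I - K) is invertible, or ker(I - K) ≠ {0} and then range(I - K) = ker((I - K)^*)^⊥, with dim ker(I - K) = dim ker((I - K)^*). Since det(I - K) ≠ 0, 1 is not an eigenvalue of K and ker(I - K) = {0}, so we are in the first case: for every y there is a unique x = (I - K)^(-1) y. (Explicitly, by the Woodbury identity, (I - U V^T)^(-1) = I + U (I_2 - G)^(-1) V^T.)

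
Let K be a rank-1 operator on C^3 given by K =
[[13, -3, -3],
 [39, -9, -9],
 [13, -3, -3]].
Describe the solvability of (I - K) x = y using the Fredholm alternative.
(I - K) is singular (det(I - K) = 0, i.e. 1 ∈ sigma(K)). (I - K) x = y is solvable iff y ⊥ ker((I - K)^*) = span{(13, -3, -3)}, i.e. iff 13y_1 - 3y_2 - 3y_3 = 0. When solvable, the solutions are x = y + c·(1, 3, 1), c arbitrary (ker(I - K) = span{(1, 3, 1)}, dimension 1).

K has rank 1, so it is an outer product K = u v^T: every row of K is a multiple of one row vector. Reading off the entries, u = (1, 3, 1) and v = (13, -3, -3) (row i of K equals u_i·v^T). A rank-one matrix u v^T satisfies K u = u (v·u) and kills the (2)-dimensional subspace v^⊥, so its characteristic polynomial is lambda^2 (lambda - v·u) with v·u = tr K = 1. Hence the eigenvalues of I - K are 1 (multiplicity 2) and 1 - (1) = 0, so det(I - K) = 0. (Direct check: I - K =
[[-12, 3, 3],
 [-39, 10, 9],
 [-13, 3, 4]]
has determinant 0.) So 1 is an eigenvalue of K and (I - K) is not invertible. The finite-dimensional Fredholm alternative says: either (I - K) is invertible, or ker(I - K) ≠ {0} and then range(I - K) = ker((I - K)^*)^⊥, with dim ker(I - K) = dim ker((I - K)^*). We are in the second case, so we need both kernels. Kernel of I - K: (I - K) u = u - u (v·u) = u - u = 0, so ker(I - K) = span{u} = span{(1, 3, 1)} (it is exactly 1-dimensional because rank(I - K) = 2). Kernel of the adjoint: K is real, so (I - K)^* = I - K^T = I - v u^T, and (I - v u^T) v = v - v (u·v) = 0; hence ker((I - K)^*) = span{v} = span{(13, -3, -3)}. Therefore (I - K) x = y is solvable iff <y, v> = 0, i.e. iff 13y_1 - 3y_2 - 3y_3 = 0. When this holds, K y = u (v·y) = 0, so (I - K) y = y and x = y is a particular solution; the full solution set is the line x = y + c·u = y + c·(1, 3, 1), c ∈ C.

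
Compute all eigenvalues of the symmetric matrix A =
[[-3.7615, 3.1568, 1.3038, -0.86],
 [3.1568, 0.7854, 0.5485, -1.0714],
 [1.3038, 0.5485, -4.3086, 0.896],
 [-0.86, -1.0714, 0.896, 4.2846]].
sigma(A) ≈ {-6, -4, 2, 5}

A is real symmetric, so its spectrum consists of real eigenvalues. Expanding the characteristic polynomial of the displayed matrix gives
  det(λ I - A) = p(λ) = λ^4 + (3)λ^3 + (-36)λ^2 + (-68.0036)λ + (239.9949).
Solving p(λ) = 0 yields eigenvalues ≈ -6, -4, 2, 5. (A is shown rounded to 4 decimals, so these recover the underlying integer eigenvalues to within that precision.)
Verification: the trace of A = -3 equals the sum of eigenvalues -3, and det(A) ≈ 239.9949 matches the eigenvalue product 240.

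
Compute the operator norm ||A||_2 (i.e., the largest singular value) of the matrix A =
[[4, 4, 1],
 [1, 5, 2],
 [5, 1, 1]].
||A||_2 ≈ 8.547 (= sqrt(largest eigenvalue of A^T A))

||A||_2 = sigma_max(A) = sqrt(lambda_max(A^T A)). Form the symmetric matrix M = A^T A =
[[42, 26, 11],
 [26, 42, 15],
 [11, 15, 6]].
Its characteristic polynomial (trace, sum of principal 2x2 minors, determinant of M give the coefficients) is
  p(λ) = det(λ I - M) = λ^3 - 90λ^2 + 1246λ - 576.
No integer candidate from the rational root theorem (±divisors of 576) is a root, so the roots are irrational. The cubic discriminant is Δ = 4311733424 > 0, so there are three distinct real roots. p(0) = -576 and p(1) = 581 have opposite signs, so a root lies in (0, 1); Newton's method refines it to λ ≈ 0.4787. p(16) = 416 and p(17) = -491 have opposite signs, so a root lies in (16, 17); Newton's method refines it to λ ≈ 16.4698. p(73) = -211 and p(74) = 4012 have opposite signs, so a root lies in (73, 74); Newton's method refines it to λ ≈ 73.0515. Check (Vieta): the three roots sum to 90, matching tr M = 90.
So the eigenvalues of A^T A are ≈ 0.4787, 16.4698, 73.0515 (all ≥ 0, as they must be for A^T A). The largest is λ_max ≈ 73.0515, hence ||A||_2 = sqrt(λ_max) ≈ 8.547.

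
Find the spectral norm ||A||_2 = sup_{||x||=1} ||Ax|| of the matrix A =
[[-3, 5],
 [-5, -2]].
||A||_2 = sqrt((63 + sqrt(125))/2) ≈ 6.0902 (= sqrt(largest eigenvalue of A^T A))

||A||_2 = sigma_max(A) = sqrt(lambda_max(A^T A)). Form the symmetric matrix M = A^T A =
[[34, -5],
 [-5, 29]].
Its characteristic polynomial (trace, determinant of M give the coefficients) is
  p(λ) = det(λ I - M) = λ^2 - 63λ + 961.
For λ^2 - 63λ + 961 the discriminant is 125. It is nonnegative but not a perfect square, so the roots are real and irrational: λ = (63 ± sqrt(125))/2 ≈ 37.0902, 25.9098.
So the eigenvalues of A^T A are ≈ 25.9098, 37.0902 (all ≥ 0, as they must be for A^T A). The largest is λ_max = (63 + sqrt(125))/2 ≈ 37.0902, hence ||A||_2 = sqrt(λ_max) = sqrt((63 + sqrt(125))/2) ≈ 6.0902.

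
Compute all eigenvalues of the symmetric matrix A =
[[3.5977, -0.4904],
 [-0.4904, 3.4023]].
sigma(A) ≈ {3, 4}

A is real symmetric, so its spectrum consists of real eigenvalues. Expanding the characteristic polynomial of the displayed matrix gives
  det(λ I - A) = p(λ) = λ^2 + (-7)λ + (12).
Solving p(λ) = 0 yields eigenvalues ≈ 3, 4. (A is shown rounded to 4 decimals, so these recover the underlying integer eigenvalues to within that precision.)
Verification: the trace of A = 7 equals the sum of eigenvalues 7, and det(A) ≈ 12.0000 matches the eigenvalue product 12.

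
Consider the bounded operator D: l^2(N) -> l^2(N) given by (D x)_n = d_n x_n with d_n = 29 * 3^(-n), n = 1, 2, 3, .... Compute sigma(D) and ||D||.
sigma(D) = {29 * 3^(-n) : n ≥ 1} ∪ {0}; ||D|| = 29/3

A bounded diagonal operator on l^2 with diagonal entries d_n has spectrum equal to the closure of {d_n : n ≥ 1}: every d_n is an eigenvalue (with eigenvector e_n), so {d_n} ⊂ sigma(D); the spectrum is closed, so its closure is too; and for lambda not in the closure, (D - lambda I) has bounded inverse (the diagonal entries 1/(d_n - lambda) are bounded). For our sequence d_n = 29 * 3^(-n), n = 1, 2, 3, ...:
  - {d_n} = {29 * 3^(-n) : n ≥ 1}; the only limit point is 0
  - closure = {29 * 3^(-n) : n ≥ 1} ∪ {0}
For the norm: a diagonal operator has ||D|| = sup_n |d_n|. Here d_n = 29 * 3^(-n) is positive and decreasing, so sup_n |d_n| = d_1 = 29/3. So ||D|| = 29/3.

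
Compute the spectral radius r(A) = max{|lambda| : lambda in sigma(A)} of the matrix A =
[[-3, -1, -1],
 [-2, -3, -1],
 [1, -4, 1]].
r(A) ≈ 5.0427

The eigenvalues of A are the roots of its characteristic polynomial. With M = A (coefficients from the trace, the sum of principal 2x2 minors, and det A):
  p(λ) = det(λ I - M) = λ^3 + 5λ^2 - 2λ - 9.
No integer candidate from the rational root theorem (±divisors of 9) is a root, so the roots are irrational. The cubic discriminant is Δ = 4065 > 0, so there are three distinct real roots. p(-6) = -33 and p(-5) = 1 have opposite signs, so a root lies in (-6, -5); Newton's method refines it to λ ≈ -5.0427. p(-2) = 7 and p(-1) = -3 have opposite signs, so a root lies in (-2, -1); Newton's method refines it to λ ≈ -1.3148. p(1) = -5 and p(2) = 15 have opposite signs, so a root lies in (1, 2); Newton's method refines it to λ ≈ 1.3575. Check (Vieta): the three roots sum to -5, matching tr M = -5.
Thus the eigenvalues (to 4 decimals) are -5.0427 (modulus 5.0427); -1.3148 (modulus 1.3148); 1.3575 (modulus 1.3575). The spectral radius is the largest modulus: r(A) ≈ 5.0427. (Cross-check: r(A) ≤ ||A||_2 ≈ 5.2907; equality holds whenever A is normal, though it can also hold for some non-normal A.)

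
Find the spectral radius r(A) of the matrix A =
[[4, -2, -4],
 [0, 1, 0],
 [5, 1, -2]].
r(A) = sqrt(12) ≈ 3.4641

The eigenvalues of A are the roots of its characteristic polynomial. With M = A (coefficients from the trace, the sum of principal 2x2 minors, and det A):
  p(λ) = det(λ I - M) = λ^3 - 3λ^2 + 14λ - 12.
By the rational root theorem any rational root is an integer divisor of 12. Testing λ = 1: p(1) = 1 - 3 + 14 - 12 = 0, so λ = 1 is a root. Dividing out (λ - 1) leaves p(λ) = (λ - 1)(λ^2 - 2λ + 12). For λ^2 - 2λ + 12 the discriminant is -44. It is negative, so the roots are the complex-conjugate pair λ = 1 ± (sqrt(44)/2) i ≈ 1 ± 3.3166i. For a conjugate pair the product of the roots equals the constant term, so |λ|^2 = 12 and |λ| = sqrt(12) ≈ 3.4641.
Thus the eigenvalues (to 4 decimals) are 1 ± 3.3166i (modulus 3.4641); 1 (modulus 1). The spectral radius is the largest modulus: r(A) = sqrt(12) ≈ 3.4641. (Cross-check: r(A) ≤ ||A||_2 ≈ 7.6931; equality holds whenever A is normal, though it can also hold for some non-normal A.)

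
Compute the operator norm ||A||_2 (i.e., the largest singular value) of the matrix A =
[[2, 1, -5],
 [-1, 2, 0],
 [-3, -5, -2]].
||A||_2 ≈ 6.2868 (= sqrt(largest eigenvalue of A^T A))

||A||_2 = sigma_max(A) = sqrt(lambda_max(A^T A)). Form the symmetric matrix M = A^T A =
[[14, 15, -4],
 [15, 30, 5],
 [-4, 5, 29]].
Its characteristic polynomial (trace, sum of principal 2x2 minors, determinant of M give the coefficients) is
  p(λ) = det(λ I - M) = λ^3 - 73λ^2 + 1430λ - 4225.
No integer candidate from the rational root theorem (±divisors of 4225) is a root, so the roots are irrational. The cubic discriminant is Δ = 82949425 > 0, so there are three distinct real roots. p(3) = -565 and p(4) = 391 have opposite signs, so a root lies in (3, 4); Newton's method refines it to λ ≈ 3.575. p(29) = 241 and p(30) = -25 have opposite signs, so a root lies in (29, 30); Newton's method refines it to λ ≈ 29.9007. p(39) = -169 and p(40) = 175 have opposite signs, so a root lies in (39, 40); Newton's method refines it to λ ≈ 39.5243. Check (Vieta): the three roots sum to 73, matching tr M = 73.
So the eigenvalues of A^T A are ≈ 3.575, 29.9007, 39.5243 (all ≥ 0, as they must be for A^T A). The largest is λ_max ≈ 39.5243, hence ||A||_2 = sqrt(λ_max) ≈ 6.2868.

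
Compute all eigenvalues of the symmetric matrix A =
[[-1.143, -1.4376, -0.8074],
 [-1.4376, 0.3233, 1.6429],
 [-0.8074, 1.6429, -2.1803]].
sigma(A) ≈ {-3, -2, 2}

A is real symmetric, so its spectrum consists of real eigenvalues. Expanding the characteristic polynomial of the displayed matrix gives
  det(λ I - A) = p(λ) = λ^3 + (3)λ^2 + (-4)λ + (-12).
Solving p(λ) = 0 yields eigenvalues ≈ -3, -2, 2. (A is shown rounded to 4 decimals, so these recover the underlying integer eigenvalues to within that precision.)
Verification: the trace of A = -3 equals the sum of eigenvalues -3, and det(A) ≈ 11.9999 matches the eigenvalue product 12.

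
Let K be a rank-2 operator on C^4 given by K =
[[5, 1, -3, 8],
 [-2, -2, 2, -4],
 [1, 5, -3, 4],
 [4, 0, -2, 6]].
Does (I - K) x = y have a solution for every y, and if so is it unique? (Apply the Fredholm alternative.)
(I - K) is invertible (det(I - K) = -53 ≠ 0), so for every y in C^4 the equation (I - K) x = y has a unique solution.

K has rank 2 and factors as K = U V^T = u1 v1^T + u2 v2^T with u1 = (-3, 2, -3, -2), v1 = (-1, -1, 1, -2), u2 = (1, 0, -1, 1), v2 = (2, -2, 0, 2) (multiplying out reproduces the displayed K). The nonzero eigenvalues of U V^T coincide with those of the 2 x 2 matrix G = V^T U = [[v1·u1, v1·u2], [v2·u1, v2·u2]] = [[2, -4], [-14, 4]], and by the Sylvester determinant identity det(I_4 - U V^T) = det(I_2 - V^T U) = det([[-1, 4], [14, -3]]) = (-1)(-3) - (4)(14) = -53. (Direct check: I - K =
[[-4, -1, 3, -8],
 [2, 3, -2, 4],
 [-1, -5, 4, -4],
 [-4, 0, 2, -5]]
has determinant -53.) The finite-dimensional Fredholm alternative says: either (I - K) is invertible, or ker(I - K) ≠ {0} and then range(I - K) = ker((I - K)^*)^⊥, with dim ker(I - K) = dim ker((I - K)^*). Since det(I - K) ≠ 0, 1 is not an eigenvalue of K and ker(I - K) = {0}, so we are in the first case: for every y there is a unique x = (I - K)^(-1) y. (Explicitly, by the Woodbury identity, (I - U V^T)^(-1) = I + U (I_2 - G)^(-1) V^T.)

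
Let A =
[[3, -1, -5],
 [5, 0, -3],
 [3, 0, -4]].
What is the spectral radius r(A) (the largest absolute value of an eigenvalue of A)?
r(A) ≈ 2.899

The eigenvalues of A are the roots of its characteristic polynomial. With M = A (coefficients from the trace, the sum of principal 2x2 minors, and det A):
  p(λ) = det(λ I - M) = λ^3 + λ^2 + 8λ + 11.
No integer candidate from the rational root theorem (±divisors of 11) is a root, so the roots are irrational. The cubic discriminant is Δ = -3711 < 0, so there is one real root and a complex-conjugate pair. p(-2) = -9 and p(-1) = 3 have opposite signs, so a root lies in (-2, -1); Newton's method refines it to λ ≈ -1.3089. Dividing out (λ - (-1.3089)) leaves approximately λ^2 - 0.3089λ + 8.4043. For λ^2 - 0.3089λ + 8.4043 the discriminant is -33.5216. It is negative, so the remaining roots are the complex-conjugate pair λ ≈ 0.1544 ± 2.8949i. Their product equals the constant term, so |λ|^2 ≈ 8.4043 and |λ| ≈ 2.899.
Thus the eigenvalues (to 4 decimals) are -1.3089 (modulus 1.3089); 0.1544 ± 2.8949i (modulus 2.899). The spectral radius is the largest modulus: r(A) ≈ 2.899. (Cross-check: r(A) ≤ ||A||_2 ≈ 9.4348; equality holds whenever A is normal, though it can also hold for some non-normal A.)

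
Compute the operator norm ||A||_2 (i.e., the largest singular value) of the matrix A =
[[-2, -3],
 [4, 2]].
||A||_2 = sqrt((33 + sqrt(833))/2) ≈ 5.5616 (= sqrt(largest eigenvalue of A^T A))

||A||_2 = sigma_max(A) = sqrt(lambda_max(A^T A)). Form the symmetric matrix M = A^T A =
[[20, 14],
 [14, 13]].
Its characteristic polynomial (trace, determinant of M give the coefficients) is
  p(λ) = det(λ I - M) = λ^2 - 33λ + 64.
For λ^2 - 33λ + 64 the discriminant is 833. It is nonnegative but not a perfect square, so the roots are real and irrational: λ = (33 ± sqrt(833))/2 ≈ 30.9309, 2.0691.
So the eigenvalues of A^T A are ≈ 2.0691, 30.9309 (all ≥ 0, as they must be for A^T A). The largest is λ_max = (33 + sqrt(833))/2 ≈ 30.9309, hence ||A||_2 = sqrt(λ_max) = sqrt((33 + sqrt(833))/2) ≈ 5.5616.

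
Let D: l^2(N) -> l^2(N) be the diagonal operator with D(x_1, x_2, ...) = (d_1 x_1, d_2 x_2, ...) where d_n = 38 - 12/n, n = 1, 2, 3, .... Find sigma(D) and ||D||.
sigma(D) = {38 - 12/n : n ≥ 1} ∪ {38}; ||D|| = 38

A bounded diagonal operator on l^2 with diagonal entries d_n has spectrum equal to the closure of {d_n : n ≥ 1}: every d_n is an eigenvalue (with eigenvector e_n), so {d_n} ⊂ sigma(D); the spectrum is closed, so its closure is too; and for lambda not in the closure, (D - lambda I) has bounded inverse (the diagonal entries 1/(d_n - lambda) are bounded). For our sequence d_n = 38 - 12/n, n = 1, 2, 3, ...:
  - {d_n} = {38 - 12/n : n ≥ 1}; the only limit point is 38
  - closure = {38 - 12/n : n ≥ 1} ∪ {38}
For the norm: a diagonal operator has ||D|| = sup_n |d_n|. Here d_n = 38 - 12/n increases monotonically from d_1 = 26 toward 38, with all terms in [26, 38); so sup_n |d_n| = 38 (the supremum is the limit, not attained). So ||D|| = 38.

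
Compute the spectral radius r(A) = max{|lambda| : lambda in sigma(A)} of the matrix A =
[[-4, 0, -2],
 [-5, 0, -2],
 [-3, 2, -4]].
r(A) ≈ 5.1028

The eigenvalues of A are the roots of its characteristic polynomial. With M = A (coefficients from the trace, the sum of principal 2x2 minors, and det A):
  p(λ) = det(λ I - M) = λ^3 + 8λ^2 + 14λ - 4.
No integer candidate from the rational root theorem (±divisors of 4) is a root, so the roots are irrational. The cubic discriminant is Δ = 1264 > 0, so there are three distinct real roots. p(-6) = -16 and p(-5) = 1 have opposite signs, so a root lies in (-6, -5); Newton's method refines it to λ ≈ -5.1028. p(-4) = 4 and p(-3) = -1 have opposite signs, so a root lies in (-4, -3); Newton's method refines it to λ ≈ -3.1464. p(0) = -4 and p(1) = 19 have opposite signs, so a root lies in (0, 1); Newton's method refines it to λ ≈ 0.2491. Check (Vieta): the three roots sum to -8, matching tr M = -8.
Thus the eigenvalues (to 4 decimals) are -5.1028 (modulus 5.1028); -3.1464 (modulus 3.1464); 0.2491 (modulus 0.2491). The spectral radius is the largest modulus: r(A) ≈ 5.1028. (Cross-check: r(A) ≤ ||A||_2 ≈ 8.4273; equality holds whenever A is normal, though it can also hold for some non-normal A.)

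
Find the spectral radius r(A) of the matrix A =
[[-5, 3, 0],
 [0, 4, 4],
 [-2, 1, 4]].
r(A) = sqrt(112)/2 ≈ 5.2915

The eigenvalues of A are the roots of its characteristic polynomial. With M = A (coefficients from the trace, the sum of principal 2x2 minors, and det A):
  p(λ) = det(λ I - M) = λ^3 - 3λ^2 - 28λ + 84.
By the rational root theorem any rational root is an integer divisor of 84. Testing λ = 3: p(3) = 27 - 27 - 84 + 84 = 0, so λ = 3 is a root. Dividing out (λ - 3) leaves p(λ) = (λ - 3)(λ^2 - 28). For λ^2 - 28 the discriminant is 112. It is nonnegative but not a perfect square, so the roots are real and irrational: λ = ± sqrt(112)/2 ≈ 5.2915, -5.2915.
Thus the eigenvalues (to 4 decimals) are 5.2915 (modulus 5.2915); -5.2915 (modulus 5.2915); 3 (modulus 3). The spectral radius is the largest modulus: r(A) = sqrt(112)/2 ≈ 5.2915. (Cross-check: r(A) ≤ ||A||_2 ≈ 7.7018; equality holds whenever A is normal, though it can also hold for some non-normal A.)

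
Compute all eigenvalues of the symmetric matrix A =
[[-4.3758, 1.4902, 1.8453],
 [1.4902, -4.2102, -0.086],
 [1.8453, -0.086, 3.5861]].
sigma(A) ≈ {-6, -3, 4}

A is real symmetric, so its spectrum consists of real eigenvalues. Expanding the characteristic polynomial of the displayed matrix gives
  det(λ I - A) = p(λ) = λ^3 + (5)λ^2 + (-18)λ + (-71.9987).
Solving p(λ) = 0 yields eigenvalues ≈ -6, -3, 4. (A is shown rounded to 4 decimals, so these recover the underlying integer eigenvalues to within that precision.)
Verification: the trace of A = -5 equals the sum of eigenvalues -5, and det(A) ≈ 71.9987 matches the eigenvalue product 72.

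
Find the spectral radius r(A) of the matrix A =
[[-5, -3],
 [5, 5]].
r(A) = sqrt(40)/2 ≈ 3.1623

The eigenvalues of A are the roots of its characteristic polynomial. With M = A (coefficients from the trace and determinant):
  p(λ) = det(λ I - M) = λ^2 - 10.
For λ^2 - 10 the discriminant is 40. It is nonnegative but not a perfect square, so the roots are real and irrational: λ = ± sqrt(40)/2 ≈ 3.1623, -3.1623.
Thus the eigenvalues (to 4 decimals) are 3.1623 (modulus 3.1623); -3.1623 (modulus 3.1623). The spectral radius is the largest modulus: r(A) = sqrt(40)/2 ≈ 3.1623. (Cross-check: r(A) ≤ ||A||_2 ≈ 9.099; equality holds whenever A is normal, though it can also hold for some non-normal A.)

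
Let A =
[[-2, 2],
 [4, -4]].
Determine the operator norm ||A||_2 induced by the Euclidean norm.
||A||_2 = sqrt(40) ≈ 6.3246 (= sqrt(largest eigenvalue of A^T A))

||A||_2 = sigma_max(A) = sqrt(lambda_max(A^T A)). Form the symmetric matrix M = A^T A =
[[20, -20],
 [-20, 20]].
Its characteristic polynomial (trace, determinant of M give the coefficients) is
  p(λ) = det(λ I - M) = λ^2 - 40λ.
For λ^2 - 40λ the discriminant is 1600. It is a perfect square (40^2), so the roots are rational: λ = (40 ± 40)/2 = 40, 0.
So the eigenvalues of A^T A are ≈ 0, 40 (all ≥ 0, as they must be for A^T A). The largest is λ_max = 40, hence ||A||_2 = sqrt(λ_max) = sqrt(40) ≈ 6.3246.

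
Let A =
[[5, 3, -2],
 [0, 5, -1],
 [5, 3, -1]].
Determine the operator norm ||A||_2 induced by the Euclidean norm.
||A||_2 ≈ 9.0677 (= sqrt(largest eigenvalue of A^T A))

||A||_2 = sigma_max(A) = sqrt(lambda_max(A^T A)). Form the symmetric matrix M = A^T A =
[[50, 30, -15],
 [30, 43, -14],
 [-15, -14, 6]].
Its characteristic polynomial (trace, sum of principal 2x2 minors, determinant of M give the coefficients) is
  p(λ) = det(λ I - M) = λ^3 - 99λ^2 + 1387λ - 625.
No integer candidate from the rational root theorem (±divisors of 625) is a root, so the roots are irrational. The cubic discriminant is Δ = 7290266432 > 0, so there are three distinct real roots. p(0) = -625 and p(1) = 664 have opposite signs, so a root lies in (0, 1); Newton's method refines it to λ ≈ 0.466. p(16) = 319 and p(17) = -744 have opposite signs, so a root lies in (16, 17); Newton's method refines it to λ ≈ 16.3101. p(82) = -1199 and p(83) = 4272 have opposite signs, so a root lies in (82, 83); Newton's method refines it to λ ≈ 82.2239. Check (Vieta): the three roots sum to 99, matching tr M = 99.
So the eigenvalues of A^T A are ≈ 0.466, 16.3101, 82.2239 (all ≥ 0, as they must be for A^T A). The largest is λ_max ≈ 82.2239, hence ||A||_2 = sqrt(λ_max) ≈ 9.0677.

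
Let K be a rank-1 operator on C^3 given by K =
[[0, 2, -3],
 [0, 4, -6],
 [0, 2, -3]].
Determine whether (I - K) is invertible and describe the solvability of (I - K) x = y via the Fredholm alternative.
(I - K) is singular (det(I - K) = 0, i.e. 1 ∈ sigma(K)). (I - K) x = y is solvable iff y ⊥ ker((I - K)^*) = span{(0, 2, -3)}, i.e. iff 2y_2 - 3y_3 = 0. When solvable, the solutions are x = y + c·(1, 2, 1), c arbitrary (ker(I - K) = span{(1, 2, 1)}, dimension 1).

K has rank 1, so it is an outer product K = u v^T: every row of K is a multiple of one row vector. Reading off the entries, u = (1, 2, 1) and v = (0, 2, -3) (row i of K equals u_i·v^T). A rank-one matrix u v^T satisfies K u = u (v·u) and kills the (2)-dimensional subspace v^⊥, so its characteristic polynomial is lambda^2 (lambda - v·u) with v·u = tr K = 1. Hence the eigenvalues of I - K are 1 (multiplicity 2) and 1 - (1) = 0, so det(I - K) = 0. (Direct check: I - K =
[[1, -2, 3],
 [0, -3, 6],
 [0, -2, 4]]
has determinant 0.) So 1 is an eigenvalue of K and (I - K) is not invertible. The finite-dimensional Fredholm alternative says: either (I - K) is invertible, or ker(I - K) ≠ {0} and then range(I - K) = ker((I - K)^*)^⊥, with dim ker(I - K) = dim ker((I - K)^*). We are in the second case, so we need both kernels. Kernel of I - K: (I - K) u = u - u (v·u) = u - u = 0, so ker(I - K) = span{u} = span{(1, 2, 1)} (it is exactly 1-dimensional because rank(I - K) = 2). Kernel of the adjoint: K is real, so (I - K)^* = I - K^T = I - v u^T, and (I - v u^T) v = v - v (u·v) = 0; hence ker((I - K)^*) = span{v} = span{(0, 2, -3)}. Therefore (I - K) x = y is solvable iff <y, v> = 0, i.e. iff 2y_2 - 3y_3 = 0. When this holds, K y = u (v·y) = 0, so (I - K) y = y and x = y is a particular solution; the full solution set is the line x = y + c·u = y + c·(1, 2, 1), c ∈ C.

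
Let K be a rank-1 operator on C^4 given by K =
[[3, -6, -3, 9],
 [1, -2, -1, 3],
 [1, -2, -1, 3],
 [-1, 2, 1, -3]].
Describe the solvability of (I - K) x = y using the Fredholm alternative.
(I - K) is invertible (det(I - K) = 4 ≠ 0), so for every y in C^4 the equation (I - K) x = y has a unique solution.

K has rank 1, so it is an outer product K = u v^T: every row of K is a multiple of one row vector. Reading off the entries, u = (-3, -1, -1, 1) and v = (-1, 2, 1, -3) (row i of K equals u_i·v^T). A rank-one matrix u v^T satisfies K u = u (v·u) and kills the (3)-dimensional subspace v^⊥, so its characteristic polynomial is lambda^3 (lambda - v·u) with v·u = tr K = -3. Hence the eigenvalues of I - K are 1 (multiplicity 3) and 1 - (-3) = 4, so det(I - K) = 4. (Direct check: I - K =
[[-2, 6, 3, -9],
 [-1, 3, 1, -3],
 [-1, 2, 2, -3],
 [1, -2, -1, 4]]
has determinant 4.) The finite-dimensional Fredholm alternative says: either (I - K) is invertible, or ker(I - K) ≠ {0} and then range(I - K) = ker((I - K)^*)^⊥, with dim ker(I - K) = dim ker((I - K)^*). Since det(I - K) ≠ 0, 1 is not an eigenvalue of K and ker(I - K) = {0}, so we are in the first case: for every y there is a unique x = (I - K)^(-1) y. Explicitly, by the Sherman–Morrison formula, (I - u v^T)^(-1) = I + u v^T/(1 - v·u), i.e. (I - K)^(-1) = I + K/(4).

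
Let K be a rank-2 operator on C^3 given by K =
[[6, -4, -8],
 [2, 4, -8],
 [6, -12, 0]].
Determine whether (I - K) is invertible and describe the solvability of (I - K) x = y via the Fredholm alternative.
(I - K) is invertible (det(I - K) = -25 ≠ 0), so for every y in C^3 the equation (I - K) x = y has a unique solution.

K has rank 2 and factors as K = U V^T = u1 v1^T + u2 v2^T with u1 = (-1, -3, 3), v1 = (0, -2, 2), u2 = (3, 1, 3), v2 = (2, -2, -2) (multiplying out reproduces the displayed K). The nonzero eigenvalues of U V^T coincide with those of the 2 x 2 matrix G = V^T U = [[v1·u1, v1·u2], [v2·u1, v2·u2]] = [[12, 4], [-2, -2]], and by the Sylvester determinant identity det(I_3 - U V^T) = det(I_2 - V^T U) = det([[-11, -4], [2, 3]]) = (-11)(3) - (-4)(2) = -25. (Direct check: I - K =
[[-5, 4, 8],
 [-2, -3, 8],
 [-6, 12, 1]]
has determinant -25.) The finite-dimensional Fredholm alternative says: either (I - K) is invertible, or ker(I - K) ≠ {0} and then range(I - K) = ker((I - K)^*)^⊥, with dim ker(I - K) = dim ker((I - K)^*). Since det(I - K) ≠ 0, 1 is not an eigenvalue of K and ker(I - K) = {0}, so we are in the first case: for every y there is a unique x = (I - K)^(-1) y. (Explicitly, by the Woodbury identity, (I - U V^T)^(-1) = I + U (I_2 - G)^(-1) V^T.)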